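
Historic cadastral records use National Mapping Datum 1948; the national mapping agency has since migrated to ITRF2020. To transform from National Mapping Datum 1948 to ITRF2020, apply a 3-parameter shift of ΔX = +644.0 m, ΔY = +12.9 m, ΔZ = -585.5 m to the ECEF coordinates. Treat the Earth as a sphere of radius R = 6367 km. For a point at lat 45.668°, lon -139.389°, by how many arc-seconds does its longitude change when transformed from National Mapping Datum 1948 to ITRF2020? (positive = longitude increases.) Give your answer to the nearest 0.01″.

Δλ = 18.98″

sin φ = 0.715303, cos φ = 0.698815, sin λ = -0.650920, cos λ = -0.759146.
East component: ΔE = −sin λ·ΔX + cos λ·ΔY = −(-0.650920)(644.0) + (-0.759146)(12.9) = 409.40 m.
1° of latitude spans πR/180 = 111125 m; at latitude φ, 1° of longitude spans that × cos φ = 77655.9 m, so Δλ = 409.40 / 77655.9 × 3600 = 18.979″.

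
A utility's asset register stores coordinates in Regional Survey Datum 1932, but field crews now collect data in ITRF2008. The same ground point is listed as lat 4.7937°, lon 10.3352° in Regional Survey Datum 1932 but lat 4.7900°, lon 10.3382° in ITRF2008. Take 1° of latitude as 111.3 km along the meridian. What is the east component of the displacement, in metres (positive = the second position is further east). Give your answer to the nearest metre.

Δφ = 4.7900° − 4.7937° = -0.0037°; Δλ = 10.3382° − 10.3352° = +0.0030°.
ΔN = Δφ × 111300 = -411.8 m; ΔE = Δλ × 111300 × cos(4.7937°) = +0.0030 × 111300 × 0.996502 = 332.7 m.

ΔE = 333 m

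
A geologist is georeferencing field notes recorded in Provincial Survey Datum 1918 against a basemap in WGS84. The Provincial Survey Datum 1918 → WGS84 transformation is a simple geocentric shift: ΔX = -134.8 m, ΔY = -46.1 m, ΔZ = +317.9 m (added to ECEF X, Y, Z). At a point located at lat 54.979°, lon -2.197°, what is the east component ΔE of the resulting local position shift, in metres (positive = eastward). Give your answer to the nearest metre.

ΔE = -51 m

At φ = 54.979°, λ = -2.197°: sin φ = 0.818942, cos φ = 0.573877, sin λ = -0.038335, cos λ = 0.999265.
ΔE = −sin λ·ΔX + cos λ·ΔY = −(-0.038335)·(-134.8) + (0.999265)·(-46.1) = -51.23 m.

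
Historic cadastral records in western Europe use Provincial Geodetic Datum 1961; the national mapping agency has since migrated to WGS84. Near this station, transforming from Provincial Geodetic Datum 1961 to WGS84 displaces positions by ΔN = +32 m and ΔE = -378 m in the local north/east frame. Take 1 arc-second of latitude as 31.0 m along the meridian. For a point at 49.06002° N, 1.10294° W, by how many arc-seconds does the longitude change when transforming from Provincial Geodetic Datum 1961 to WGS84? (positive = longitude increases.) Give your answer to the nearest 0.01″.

At latitude 49.06002°, cos φ = 0.655268.
1″ of longitude at this latitude = 31.00 × cos φ = 20.3133 m, so Δλ = -378.0 / 20.3133 = -18.608″.

Δλ = -18.61″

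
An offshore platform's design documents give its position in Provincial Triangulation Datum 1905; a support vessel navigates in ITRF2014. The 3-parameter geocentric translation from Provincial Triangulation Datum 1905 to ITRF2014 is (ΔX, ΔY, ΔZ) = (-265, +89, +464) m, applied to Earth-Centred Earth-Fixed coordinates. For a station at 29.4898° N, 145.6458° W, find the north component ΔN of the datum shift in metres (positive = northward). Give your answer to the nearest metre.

ΔN = 321 m

At φ = 29.4898°, λ = -145.6458°: sin φ = 0.492269, cos φ = 0.870443, sin λ = -0.564307, cos λ = -0.825565.
ΔN = −sin φ cos λ·ΔX − sin φ sin λ·ΔY + cos φ·ΔZ = −(0.492269)(-0.825565)(-265) − (0.492269)(-0.564307)(89) + (0.870443)(464) = 320.91 m.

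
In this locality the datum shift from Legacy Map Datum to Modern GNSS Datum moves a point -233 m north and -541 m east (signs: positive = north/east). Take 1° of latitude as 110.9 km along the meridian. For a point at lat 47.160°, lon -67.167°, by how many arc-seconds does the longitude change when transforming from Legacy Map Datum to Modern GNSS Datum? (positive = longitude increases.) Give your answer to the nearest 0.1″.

Δλ = -25.8″

At latitude 47.160°, cos φ = 0.679953.
1° of longitude at this latitude = 110.9 × cos φ = 75.41 km, so Δλ = -541.0 / 75406.8 = -0.0071744° = -25.828″.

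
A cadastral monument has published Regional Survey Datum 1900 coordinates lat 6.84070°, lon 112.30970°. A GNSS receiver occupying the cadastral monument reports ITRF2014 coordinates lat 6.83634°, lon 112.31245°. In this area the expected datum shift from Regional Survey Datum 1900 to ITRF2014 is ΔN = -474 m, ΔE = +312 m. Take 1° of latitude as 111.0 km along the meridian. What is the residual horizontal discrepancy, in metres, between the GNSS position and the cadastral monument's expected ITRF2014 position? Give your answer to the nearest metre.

13 m

Observed coordinate differences: Δφ = -0.00436°, Δλ = +0.00275°.
Converting to metres (1° lat = 111000 m, cos φ = 0.992881): observed ΔN = -484.0 m, observed ΔE = 303.1 m.
Subtracting the expected shift leaves a residual of -484.0 − (-474) = -10.0 m north and 303.1 − (312) = -8.9 m east.
Residual distance = √((-10.0)² + (-8.9)²) = 13.4 m.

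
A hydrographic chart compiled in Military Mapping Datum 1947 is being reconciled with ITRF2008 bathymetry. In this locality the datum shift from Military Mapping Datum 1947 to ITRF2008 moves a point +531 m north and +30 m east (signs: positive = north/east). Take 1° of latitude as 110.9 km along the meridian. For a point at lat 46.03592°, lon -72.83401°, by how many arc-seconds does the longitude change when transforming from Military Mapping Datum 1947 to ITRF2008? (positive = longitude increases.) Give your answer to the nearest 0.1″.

Δλ = 1.4″

At latitude 46.03592°, cos φ = 0.694207.
1° of longitude at this latitude = 110.9 × cos φ = 76.99 km, so Δλ = 30.0 / 76987.6 = 0.0003897° = 1.403″.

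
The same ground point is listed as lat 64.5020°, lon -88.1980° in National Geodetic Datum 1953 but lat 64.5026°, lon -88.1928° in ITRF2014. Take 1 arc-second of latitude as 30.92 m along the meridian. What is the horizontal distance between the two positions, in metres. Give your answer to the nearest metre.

Δφ = 64.5026° − 64.5020° = +0.0006°; Δλ = -88.1928° − -88.1980° = +0.0052°.
1° of latitude = 3600 × 30.92 = 111312 m.
ΔN = Δφ × 111312 = 66.8 m; ΔE = Δλ × 111312 × cos(64.5020°) = +0.0052 × 111312 × 0.430480 = 249.2 m.
Distance = √(ΔE² + ΔN²) = √(249.2² + 66.8²) = 258.0 m.

258 m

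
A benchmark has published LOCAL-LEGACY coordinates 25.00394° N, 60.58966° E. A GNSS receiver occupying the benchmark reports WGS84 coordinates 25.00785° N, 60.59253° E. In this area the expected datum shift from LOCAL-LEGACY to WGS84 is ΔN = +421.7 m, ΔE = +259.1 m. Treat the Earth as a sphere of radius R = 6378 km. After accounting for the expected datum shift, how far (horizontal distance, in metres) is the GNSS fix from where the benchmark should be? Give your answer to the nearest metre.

33 m

Observed coordinate differences: Δφ = +0.00391°, Δλ = +0.00287°.
Converting to metres (1° lat = 111317 m, cos φ = 0.906279): observed ΔN = 435.2 m, observed ΔE = 289.5 m.
Subtracting the expected shift leaves a residual of 435.2 − (421.7) = 13.5 m north and 289.5 − (259.1) = 30.4 m east.
Residual distance = √(13.5² + 30.4²) = 33.3 m.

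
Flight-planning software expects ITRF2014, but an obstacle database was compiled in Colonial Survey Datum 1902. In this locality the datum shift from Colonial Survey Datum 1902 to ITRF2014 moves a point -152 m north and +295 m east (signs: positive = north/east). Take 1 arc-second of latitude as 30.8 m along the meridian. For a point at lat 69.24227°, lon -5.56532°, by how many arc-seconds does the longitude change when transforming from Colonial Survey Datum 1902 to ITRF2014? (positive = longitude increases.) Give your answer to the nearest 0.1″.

Δλ = 27.0″

At latitude 69.24227°, cos φ = 0.354417.
1″ of longitude at this latitude = 30.80 × cos φ = 10.9160 m, so Δλ = 295.0 / 10.9160 = 27.024″.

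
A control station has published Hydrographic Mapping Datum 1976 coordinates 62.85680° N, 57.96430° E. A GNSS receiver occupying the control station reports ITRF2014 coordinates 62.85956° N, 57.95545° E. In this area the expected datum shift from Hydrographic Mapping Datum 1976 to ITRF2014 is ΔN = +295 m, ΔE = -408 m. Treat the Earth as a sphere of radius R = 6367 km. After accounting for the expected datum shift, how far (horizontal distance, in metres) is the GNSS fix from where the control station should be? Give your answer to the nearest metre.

42 m

Observed coordinate differences: Δφ = +0.00276°, Δλ = -0.00885°.
Converting to metres (1° lat = 111125 m, cos φ = 0.456216): observed ΔN = 306.7 m, observed ΔE = -448.7 m.
Subtracting the expected shift leaves a residual of 306.7 − (295) = 11.7 m north and -448.7 − (-408) = -40.7 m east.
Residual distance = √(11.7² + (-40.7)²) = 42.3 m.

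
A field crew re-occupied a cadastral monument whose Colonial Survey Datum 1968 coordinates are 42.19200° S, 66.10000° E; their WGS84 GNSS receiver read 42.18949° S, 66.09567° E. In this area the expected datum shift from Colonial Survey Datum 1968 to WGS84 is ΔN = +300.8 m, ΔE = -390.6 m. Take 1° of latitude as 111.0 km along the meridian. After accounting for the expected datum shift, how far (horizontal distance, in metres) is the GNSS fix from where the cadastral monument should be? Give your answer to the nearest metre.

41 m

Observed coordinate differences: Δφ = +0.00251°, Δλ = -0.00433°.
Converting to metres (1° lat = 111000 m, cos φ = 0.740898): observed ΔN = 278.6 m, observed ΔE = -356.1 m.
Subtracting the expected shift leaves a residual of 278.6 − (300.8) = -22.2 m north and -356.1 − (-390.6) = 34.5 m east.
Residual distance = √((-22.2)² + 34.5²) = 41.0 m.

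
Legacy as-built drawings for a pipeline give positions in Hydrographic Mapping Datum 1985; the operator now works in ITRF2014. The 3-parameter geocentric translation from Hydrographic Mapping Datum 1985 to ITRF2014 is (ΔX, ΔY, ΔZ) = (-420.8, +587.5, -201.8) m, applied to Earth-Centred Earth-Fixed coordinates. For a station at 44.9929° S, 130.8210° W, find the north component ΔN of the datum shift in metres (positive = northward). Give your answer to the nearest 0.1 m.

ΔN = -262.6 m

The local north axis is (−sin φ cos λ, −sin φ sin λ, cos φ), giving ΔN = 194.484 − 314.336 − 142.712 = -262.56 m.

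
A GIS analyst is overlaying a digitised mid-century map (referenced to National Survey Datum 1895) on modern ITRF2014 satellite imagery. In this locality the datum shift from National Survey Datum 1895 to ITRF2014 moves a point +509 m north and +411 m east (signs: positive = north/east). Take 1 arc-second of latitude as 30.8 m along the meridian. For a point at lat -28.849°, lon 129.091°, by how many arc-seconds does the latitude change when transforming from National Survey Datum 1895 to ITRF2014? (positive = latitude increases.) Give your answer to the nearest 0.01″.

Δφ = 16.53″

1″ of latitude = 30.80 m, so Δφ = 509.0 / 30.80 = 16.526″.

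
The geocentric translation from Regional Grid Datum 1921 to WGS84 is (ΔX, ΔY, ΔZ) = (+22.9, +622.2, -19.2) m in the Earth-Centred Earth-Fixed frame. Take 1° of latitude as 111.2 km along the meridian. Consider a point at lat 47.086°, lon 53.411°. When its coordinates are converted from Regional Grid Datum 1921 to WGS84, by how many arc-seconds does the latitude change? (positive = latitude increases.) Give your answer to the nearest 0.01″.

Δφ = -12.59″

sin φ = 0.732377, cos φ = 0.680900, sin λ = 0.802932, cos λ = 0.596071.
North component: ΔN = −sin φ cos λ·ΔX − sin φ sin λ·ΔY + cos φ·ΔZ = −(0.732377)(0.596071)(22.9) − (0.732377)(0.802932)(622.2) + (0.680900)(-19.2) = -388.95 m.
1° of latitude spans 111200 m, so Δφ = -388.95 / 111200 × 3600 = -12.592″.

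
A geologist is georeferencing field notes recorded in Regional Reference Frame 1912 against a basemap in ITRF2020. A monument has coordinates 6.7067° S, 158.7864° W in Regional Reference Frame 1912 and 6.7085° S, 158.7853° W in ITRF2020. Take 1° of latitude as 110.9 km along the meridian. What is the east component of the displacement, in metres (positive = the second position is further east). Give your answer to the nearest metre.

ΔE = 121 m

Δφ = -6.7085° − -6.7067° = -0.0018°; Δλ = -158.7853° − -158.7864° = +0.0011°.
ΔN = Δφ × 110900 = -199.6 m; ΔE = Δλ × 110900 × cos(-6.7067°) = +0.0011 × 110900 × 0.993157 = 121.2 m.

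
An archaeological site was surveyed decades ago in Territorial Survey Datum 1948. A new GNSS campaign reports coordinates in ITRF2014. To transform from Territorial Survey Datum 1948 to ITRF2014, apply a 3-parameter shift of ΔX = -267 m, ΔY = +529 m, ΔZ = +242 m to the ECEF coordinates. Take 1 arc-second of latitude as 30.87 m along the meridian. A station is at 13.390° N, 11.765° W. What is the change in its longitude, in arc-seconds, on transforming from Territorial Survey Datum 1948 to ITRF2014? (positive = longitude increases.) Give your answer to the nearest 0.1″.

sin φ = 0.231578, cos φ = 0.972816, sin λ = -0.203898, cos λ = 0.978992.
East component: ΔE = −sin λ·ΔX + cos λ·ΔY = −(-0.203898)(-267) + (0.978992)(529) = 463.45 m.
1° of latitude spans 3600 × 30.87 = 111132 m; at latitude φ, 1° of longitude spans that × cos φ = 108111.0 m, so Δλ = 463.45 / 108111.0 × 3600 = 15.432″.

Δλ = 15.4″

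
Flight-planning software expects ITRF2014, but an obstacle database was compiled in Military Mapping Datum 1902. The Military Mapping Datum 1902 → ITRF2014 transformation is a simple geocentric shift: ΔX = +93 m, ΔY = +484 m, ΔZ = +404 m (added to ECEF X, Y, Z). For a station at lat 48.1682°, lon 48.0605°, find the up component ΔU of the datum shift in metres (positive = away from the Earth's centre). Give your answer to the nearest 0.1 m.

ΔU = 582.6 m

At φ = 48.1682°, λ = 48.0605°: sin φ = 0.745106, cos φ = 0.666946, sin λ = 0.743851, cos λ = 0.668346.
ΔU = cos φ cos λ·ΔX + cos φ sin λ·ΔY + sin φ·ΔZ = (0.666946)(0.668346)(93) + (0.666946)(0.743851)(484) + (0.745106)(404) = 582.59 m.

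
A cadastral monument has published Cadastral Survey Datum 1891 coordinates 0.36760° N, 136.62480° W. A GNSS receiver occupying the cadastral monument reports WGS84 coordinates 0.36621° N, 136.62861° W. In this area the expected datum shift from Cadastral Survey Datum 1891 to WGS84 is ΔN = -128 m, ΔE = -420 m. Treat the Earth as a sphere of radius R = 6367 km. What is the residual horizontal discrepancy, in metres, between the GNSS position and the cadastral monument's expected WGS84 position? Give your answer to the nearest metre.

27 m

Observed coordinate differences: Δφ = -0.00139°, Δλ = -0.00381°.
Converting to metres (1° lat = 111125 m, cos φ = 0.999979): observed ΔN = -154.5 m, observed ΔE = -423.4 m.
Subtracting the expected shift leaves a residual of -154.5 − (-128) = -26.5 m north and -423.4 − (-420) = -3.4 m east.
Residual distance = √((-26.5)² + (-3.4)²) = 26.7 m.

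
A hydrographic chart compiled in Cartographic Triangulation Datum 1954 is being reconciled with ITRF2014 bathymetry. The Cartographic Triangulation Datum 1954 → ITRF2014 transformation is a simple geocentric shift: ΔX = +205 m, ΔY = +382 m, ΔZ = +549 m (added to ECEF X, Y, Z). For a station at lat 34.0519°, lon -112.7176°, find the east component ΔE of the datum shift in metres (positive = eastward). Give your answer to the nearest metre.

ΔE = 42 m

At φ = 34.0519°, λ = -112.7176°: sin φ = 0.559944, cos φ = 0.828531, sin λ = -0.922420, cos λ = -0.386189.
ΔE = −sin λ·ΔX + cos λ·ΔY = −(-0.922420)·(205) + (-0.386189)·(382) = 41.57 m.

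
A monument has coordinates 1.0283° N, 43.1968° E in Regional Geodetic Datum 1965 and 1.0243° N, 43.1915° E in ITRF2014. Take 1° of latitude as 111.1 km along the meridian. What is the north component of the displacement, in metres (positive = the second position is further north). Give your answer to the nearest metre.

ΔN = -444 m

Δφ = 1.0243° − 1.0283° = -0.0040°; Δλ = 43.1915° − 43.1968° = -0.0053°.
ΔN = Δφ × 111100 = -444.4 m; ΔE = Δλ × 111100 × cos(1.0283°) = -0.0053 × 111100 × 0.999839 = -588.7 m.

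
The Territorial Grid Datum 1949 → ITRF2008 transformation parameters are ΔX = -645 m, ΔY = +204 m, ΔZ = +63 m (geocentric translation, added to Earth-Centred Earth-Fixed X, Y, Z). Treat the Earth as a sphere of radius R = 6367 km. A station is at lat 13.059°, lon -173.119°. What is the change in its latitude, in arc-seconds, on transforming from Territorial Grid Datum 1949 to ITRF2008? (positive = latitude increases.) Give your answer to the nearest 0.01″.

sin φ = 0.225954, cos φ = 0.974138, sin λ = -0.119808, cos λ = -0.992797.
North component: ΔN = −sin φ cos λ·ΔX − sin φ sin λ·ΔY + cos φ·ΔZ = −(0.225954)(-0.992797)(-645) − (0.225954)(-0.119808)(204) + (0.974138)(63) = -77.80 m.
1° of latitude spans πR/180 = 111125 m, so Δφ = -77.80 / 111125 × 3600 = -2.520″.

Δφ = -2.52″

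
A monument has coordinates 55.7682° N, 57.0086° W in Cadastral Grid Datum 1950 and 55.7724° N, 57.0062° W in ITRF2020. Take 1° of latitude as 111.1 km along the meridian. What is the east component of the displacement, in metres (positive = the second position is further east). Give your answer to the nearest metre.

Δφ = 55.7724° − 55.7682° = +0.0042°; Δλ = -57.0062° − -57.0086° = +0.0024°.
ΔN = Δφ × 111100 = 466.6 m; ΔE = Δλ × 111100 × cos(55.7682°) = +0.0024 × 111100 × 0.562542 = 150.0 m.

ΔE = 150 m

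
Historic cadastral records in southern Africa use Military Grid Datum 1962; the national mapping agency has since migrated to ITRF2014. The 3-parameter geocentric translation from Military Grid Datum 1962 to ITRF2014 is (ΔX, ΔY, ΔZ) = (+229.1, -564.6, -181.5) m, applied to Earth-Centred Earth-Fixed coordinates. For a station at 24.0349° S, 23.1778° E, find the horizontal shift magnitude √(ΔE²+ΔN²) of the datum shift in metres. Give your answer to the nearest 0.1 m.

632.6 m

At φ = -24.0349°, λ = 23.1778°: sin φ = -0.407293, cos φ = 0.913298, sin λ = 0.393586, cos λ = 0.919288.
ΔE = −sin λ·ΔX + cos λ·ΔY = −(0.393586)·(229.1) + (0.919288)·(-564.6) = -609.20 m.
ΔN = −sin φ cos λ·ΔX − sin φ sin λ·ΔY + cos φ·ΔZ = −(-0.407293)(0.919288)(229.1) − (-0.407293)(0.393586)(-564.6) + (0.913298)(-181.5) = -170.49 m.
Horizontal magnitude = √(ΔE² + ΔN²) = √((-609.20)² + (-170.49)²) = 632.61 m.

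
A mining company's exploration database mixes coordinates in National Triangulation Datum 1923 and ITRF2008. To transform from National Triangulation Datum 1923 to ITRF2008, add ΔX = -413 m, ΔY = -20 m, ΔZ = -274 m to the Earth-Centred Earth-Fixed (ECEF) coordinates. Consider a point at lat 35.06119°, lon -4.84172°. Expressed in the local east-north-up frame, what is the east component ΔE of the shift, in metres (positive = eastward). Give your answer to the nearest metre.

ΔE = -55 m

The local east axis at (φ, λ) is (−sin λ, cos λ, 0), so ΔE = −sin(-4.84172°)·(-413) + cos(-4.84172°)·(-20) = -54.79 m.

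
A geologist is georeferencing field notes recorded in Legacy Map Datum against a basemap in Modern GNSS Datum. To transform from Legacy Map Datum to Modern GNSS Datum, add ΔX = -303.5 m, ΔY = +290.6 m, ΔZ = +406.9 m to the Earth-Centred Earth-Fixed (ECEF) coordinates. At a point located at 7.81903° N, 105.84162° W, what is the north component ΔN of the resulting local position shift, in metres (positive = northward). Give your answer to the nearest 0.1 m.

At φ = 7.81903°, λ = -105.84162°: sin φ = 0.136045, cos φ = 0.990703, sin λ = -0.962020, cos λ = -0.272979.
ΔN = −sin φ cos λ·ΔX − sin φ sin λ·ΔY + cos φ·ΔZ = −(0.136045)(-0.272979)(-303.5) − (0.136045)(-0.962020)(290.6) + (0.990703)(406.9) = 429.88 m.

ΔN = 429.9 m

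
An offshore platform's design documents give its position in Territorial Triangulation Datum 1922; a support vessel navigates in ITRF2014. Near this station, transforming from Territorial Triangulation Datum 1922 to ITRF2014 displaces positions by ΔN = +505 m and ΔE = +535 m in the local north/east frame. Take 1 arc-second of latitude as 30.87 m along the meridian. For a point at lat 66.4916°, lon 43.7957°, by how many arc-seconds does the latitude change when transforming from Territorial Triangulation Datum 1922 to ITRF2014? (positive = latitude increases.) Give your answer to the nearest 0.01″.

1″ of latitude = 30.87 m, so Δφ = 505.0 / 30.87 = 16.359″.

Δφ = 16.36″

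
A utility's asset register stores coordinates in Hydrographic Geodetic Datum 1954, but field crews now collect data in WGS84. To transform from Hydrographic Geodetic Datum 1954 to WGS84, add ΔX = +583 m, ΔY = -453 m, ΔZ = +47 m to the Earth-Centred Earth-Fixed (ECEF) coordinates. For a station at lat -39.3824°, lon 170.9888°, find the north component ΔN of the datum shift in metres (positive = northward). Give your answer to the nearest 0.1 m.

ΔN = -374.0 m

At φ = -39.3824°, λ = 170.9888°: sin φ = -0.634493, cos φ = 0.772929, sin λ = 0.156628, cos λ = -0.987658.
ΔN = −sin φ cos λ·ΔX − sin φ sin λ·ΔY + cos φ·ΔZ = −(-0.634493)(-0.987658)(583) − (-0.634493)(0.156628)(-453) + (0.772929)(47) = -374.04 m.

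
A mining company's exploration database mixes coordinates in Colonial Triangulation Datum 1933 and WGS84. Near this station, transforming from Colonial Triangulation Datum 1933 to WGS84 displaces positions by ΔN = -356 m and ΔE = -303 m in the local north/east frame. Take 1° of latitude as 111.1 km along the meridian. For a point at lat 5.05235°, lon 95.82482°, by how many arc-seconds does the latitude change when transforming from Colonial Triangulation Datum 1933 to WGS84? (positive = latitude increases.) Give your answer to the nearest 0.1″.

1° of latitude = 111.1 km, so Δφ = -356.0 / 111100 = -0.0032043° = -11.536″.

Δφ = -11.5″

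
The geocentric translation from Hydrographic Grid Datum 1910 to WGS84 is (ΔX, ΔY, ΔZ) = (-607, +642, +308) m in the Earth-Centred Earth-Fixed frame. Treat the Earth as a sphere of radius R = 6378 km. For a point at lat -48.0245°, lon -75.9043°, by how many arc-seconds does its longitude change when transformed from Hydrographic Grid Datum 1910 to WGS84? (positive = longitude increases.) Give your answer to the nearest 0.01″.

sin φ = -0.743431, cos φ = 0.668813, sin λ = -0.969890, cos λ = 0.243542.
East component: ΔE = −sin λ·ΔX + cos λ·ΔY = −(-0.969890)(-607) + (0.243542)(642) = -432.37 m.
1° of latitude spans πR/180 = 111317 m; at latitude φ, 1° of longitude spans that × cos φ = 74450.3 m, so Δλ = -432.37 / 74450.3 × 3600 = -20.907″.

Δλ = -20.91″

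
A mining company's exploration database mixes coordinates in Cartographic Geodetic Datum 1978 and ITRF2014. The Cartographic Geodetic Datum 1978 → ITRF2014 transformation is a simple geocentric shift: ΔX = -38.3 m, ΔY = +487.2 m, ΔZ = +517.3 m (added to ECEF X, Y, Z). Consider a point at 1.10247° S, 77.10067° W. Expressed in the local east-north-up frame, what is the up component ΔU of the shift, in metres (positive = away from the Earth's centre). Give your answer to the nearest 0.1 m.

At φ = -1.10247°, λ = -77.10067°: sin φ = -0.019241, cos φ = 0.999815, sin λ = -0.974764, cos λ = 0.223239.
ΔU = cos φ cos λ·ΔX + cos φ sin λ·ΔY + sin φ·ΔZ = (0.999815)(0.223239)(-38.3) + (0.999815)(-0.974764)(487.2) + (-0.019241)(517.3) = -493.32 m.

ΔU = -493.3 m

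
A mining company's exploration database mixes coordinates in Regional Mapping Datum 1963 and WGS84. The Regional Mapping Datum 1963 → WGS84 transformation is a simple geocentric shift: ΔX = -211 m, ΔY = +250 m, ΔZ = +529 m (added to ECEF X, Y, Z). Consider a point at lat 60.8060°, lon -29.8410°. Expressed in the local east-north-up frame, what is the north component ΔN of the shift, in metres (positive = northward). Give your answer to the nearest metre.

ΔN = 526 m

The local north axis is (−sin φ cos λ, −sin φ sin λ, cos φ), giving ΔN = 159.775 + 108.597 + 258.029 = 526.40 m.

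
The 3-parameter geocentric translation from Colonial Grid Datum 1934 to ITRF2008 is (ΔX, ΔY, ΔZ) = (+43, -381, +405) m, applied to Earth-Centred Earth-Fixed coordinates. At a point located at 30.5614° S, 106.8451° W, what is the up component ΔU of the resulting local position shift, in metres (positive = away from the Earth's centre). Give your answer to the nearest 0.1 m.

At φ = -30.5614°, λ = -106.8451°: sin φ = -0.508461, cos φ = 0.861085, sin λ = -0.957092, cos λ = -0.289785.
ΔU = cos φ cos λ·ΔX + cos φ sin λ·ΔY + sin φ·ΔZ = (0.861085)(-0.289785)(43) + (0.861085)(-0.957092)(-381) + (-0.508461)(405) = 97.34 m.

ΔU = 97.3 m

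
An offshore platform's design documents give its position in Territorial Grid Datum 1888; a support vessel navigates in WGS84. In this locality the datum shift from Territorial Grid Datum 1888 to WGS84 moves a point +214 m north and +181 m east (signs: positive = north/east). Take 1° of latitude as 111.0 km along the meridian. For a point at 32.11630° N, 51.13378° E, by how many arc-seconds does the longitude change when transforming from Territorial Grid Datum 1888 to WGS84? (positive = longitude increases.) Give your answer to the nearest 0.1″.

At latitude 32.11630°, cos φ = 0.846971.
1° of longitude at this latitude = 111.0 × cos φ = 94.01 km, so Δλ = 181.0 / 94013.7 = 0.0019253° = 6.931″.

Δλ = 6.9″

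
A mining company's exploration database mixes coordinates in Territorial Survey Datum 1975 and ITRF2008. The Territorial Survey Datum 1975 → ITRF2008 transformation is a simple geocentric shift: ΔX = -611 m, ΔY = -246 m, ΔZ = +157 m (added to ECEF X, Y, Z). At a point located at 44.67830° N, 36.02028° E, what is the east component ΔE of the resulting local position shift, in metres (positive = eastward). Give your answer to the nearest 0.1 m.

The local east axis at (φ, λ) is (−sin λ, cos λ, 0), so ΔE = −sin(36.02028°)·(-611) + cos(36.02028°)·(-246) = 160.34 m.

ΔE = 160.3 m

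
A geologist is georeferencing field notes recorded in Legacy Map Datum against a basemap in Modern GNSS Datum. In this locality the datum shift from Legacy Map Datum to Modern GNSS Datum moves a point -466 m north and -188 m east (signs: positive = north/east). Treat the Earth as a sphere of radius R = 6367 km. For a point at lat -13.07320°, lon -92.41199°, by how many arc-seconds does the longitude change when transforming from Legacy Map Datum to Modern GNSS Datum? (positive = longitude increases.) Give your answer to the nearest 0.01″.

At latitude -13.07320°, cos φ = 0.974082.
One radian of longitude at latitude φ spans R cos φ, so Δλ = ΔE / (R cos φ) = -188.0 / (6367000 × 0.974082) = -3.0313e-05 rad = -6.252″.

Δλ = -6.25″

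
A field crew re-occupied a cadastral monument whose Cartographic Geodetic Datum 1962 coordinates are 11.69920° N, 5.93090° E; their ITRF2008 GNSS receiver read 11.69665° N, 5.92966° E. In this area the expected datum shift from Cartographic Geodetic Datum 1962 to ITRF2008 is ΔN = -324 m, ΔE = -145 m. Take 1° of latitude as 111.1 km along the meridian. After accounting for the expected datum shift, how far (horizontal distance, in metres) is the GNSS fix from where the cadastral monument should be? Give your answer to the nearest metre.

42 m

Observed coordinate differences: Δφ = -0.00255°, Δλ = -0.00124°.
Converting to metres (1° lat = 111100 m, cos φ = 0.979226): observed ΔN = -283.3 m, observed ΔE = -134.9 m.
Subtracting the expected shift leaves a residual of -283.3 − (-324) = 40.7 m north and -134.9 − (-145) = 10.1 m east.
Residual distance = √(40.7² + 10.1²) = 41.9 m.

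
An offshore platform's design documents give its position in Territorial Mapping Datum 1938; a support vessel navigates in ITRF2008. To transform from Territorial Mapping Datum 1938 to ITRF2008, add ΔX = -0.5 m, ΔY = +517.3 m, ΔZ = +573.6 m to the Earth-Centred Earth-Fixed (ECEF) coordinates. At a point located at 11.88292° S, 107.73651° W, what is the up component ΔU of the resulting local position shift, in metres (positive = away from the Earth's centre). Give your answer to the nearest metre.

ΔU = -600 m

The local up (radial) axis is (cos φ cos λ, cos φ sin λ, sin φ), giving ΔU = 0.149 − 482.153 − 118.111 = -600.12 m.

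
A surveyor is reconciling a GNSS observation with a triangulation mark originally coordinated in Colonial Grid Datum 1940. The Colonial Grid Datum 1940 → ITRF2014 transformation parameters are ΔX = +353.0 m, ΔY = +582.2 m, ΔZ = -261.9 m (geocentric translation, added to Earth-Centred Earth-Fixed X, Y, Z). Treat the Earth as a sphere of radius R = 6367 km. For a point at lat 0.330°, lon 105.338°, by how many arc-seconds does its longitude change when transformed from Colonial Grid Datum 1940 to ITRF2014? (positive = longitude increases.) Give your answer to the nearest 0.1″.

sin φ = 0.005760, cos φ = 0.999983, sin λ = 0.964382, cos λ = -0.264513.
East component: ΔE = −sin λ·ΔX + cos λ·ΔY = −(0.964382)(353.0) + (-0.264513)(582.2) = -494.43 m.
1° of latitude spans πR/180 = 111125 m; at latitude φ, 1° of longitude spans that × cos φ = 111123.3 m, so Δλ = -494.43 / 111123.3 × 3600 = -16.018″.

Δλ = -16.0″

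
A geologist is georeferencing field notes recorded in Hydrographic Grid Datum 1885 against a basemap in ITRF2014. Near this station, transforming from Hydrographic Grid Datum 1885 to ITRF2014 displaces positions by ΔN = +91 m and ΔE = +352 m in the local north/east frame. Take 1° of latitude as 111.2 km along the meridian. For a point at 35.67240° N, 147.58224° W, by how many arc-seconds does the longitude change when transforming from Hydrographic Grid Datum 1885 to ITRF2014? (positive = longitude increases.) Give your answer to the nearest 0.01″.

Δλ = 14.03″

At latitude 35.67240°, cos φ = 0.812365.
1° of longitude at this latitude = 111.2 × cos φ = 90.33 km, so Δλ = 352.0 / 90334.9 = 0.0038966° = 14.028″.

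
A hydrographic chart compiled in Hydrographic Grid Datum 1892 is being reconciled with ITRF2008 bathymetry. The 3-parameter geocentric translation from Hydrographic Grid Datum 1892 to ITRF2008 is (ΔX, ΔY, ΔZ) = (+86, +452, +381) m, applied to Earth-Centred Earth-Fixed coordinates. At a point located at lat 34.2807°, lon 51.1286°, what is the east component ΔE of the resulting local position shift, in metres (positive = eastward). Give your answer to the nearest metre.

ΔE = 217 m

At φ = 34.2807°, λ = 51.1286°: sin φ = 0.563248, cos φ = 0.826288, sin λ = 0.778557, cos λ = 0.627575.
ΔE = −sin λ·ΔX + cos λ·ΔY = −(0.778557)·(86) + (0.627575)·(452) = 216.71 m.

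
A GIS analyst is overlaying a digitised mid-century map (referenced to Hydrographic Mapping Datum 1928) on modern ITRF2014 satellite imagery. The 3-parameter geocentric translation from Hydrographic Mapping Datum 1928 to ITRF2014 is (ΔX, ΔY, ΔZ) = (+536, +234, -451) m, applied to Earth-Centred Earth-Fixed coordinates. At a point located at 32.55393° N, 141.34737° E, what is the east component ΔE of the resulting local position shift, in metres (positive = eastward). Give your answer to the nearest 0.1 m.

At φ = 32.55393°, λ = 141.34737°: sin φ = 0.538093, cos φ = 0.842885, sin λ = 0.624597, cos λ = -0.780947.
ΔE = −sin λ·ΔX + cos λ·ΔY = −(0.624597)·(536) + (-0.780947)·(234) = -517.53 m.

ΔE = -517.5 m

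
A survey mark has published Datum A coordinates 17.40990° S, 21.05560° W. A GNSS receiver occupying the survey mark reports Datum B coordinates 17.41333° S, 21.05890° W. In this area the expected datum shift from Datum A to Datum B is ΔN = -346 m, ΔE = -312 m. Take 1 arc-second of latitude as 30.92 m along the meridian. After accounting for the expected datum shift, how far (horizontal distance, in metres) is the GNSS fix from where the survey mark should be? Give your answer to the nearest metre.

Observed coordinate differences: Δφ = -0.00343°, Δλ = -0.00330°.
Converting to metres (1° lat = 111312 m, cos φ = 0.954189): observed ΔN = -381.8 m, observed ΔE = -350.5 m.
Subtracting the expected shift leaves a residual of -381.8 − (-346) = -35.8 m north and -350.5 − (-312) = -38.5 m east.
Residual distance = √((-35.8)² + (-38.5)²) = 52.6 m.

53 m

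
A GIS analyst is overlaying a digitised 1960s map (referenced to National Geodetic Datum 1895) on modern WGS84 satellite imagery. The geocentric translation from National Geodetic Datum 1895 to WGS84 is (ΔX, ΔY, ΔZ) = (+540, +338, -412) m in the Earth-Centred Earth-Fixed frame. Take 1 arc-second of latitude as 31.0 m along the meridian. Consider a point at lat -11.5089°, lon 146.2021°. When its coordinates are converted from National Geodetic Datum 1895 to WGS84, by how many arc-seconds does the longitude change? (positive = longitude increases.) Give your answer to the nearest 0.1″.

sin φ = -0.199520, cos φ = 0.979894, sin λ = 0.556265, cos λ = -0.831005.
East component: ΔE = −sin λ·ΔX + cos λ·ΔY = −(0.556265)(540) + (-0.831005)(338) = -581.26 m.
1° of latitude spans 3600 × 31.00 = 111600 m; at latitude φ, 1° of longitude spans that × cos φ = 109356.1 m, so Δλ = -581.26 / 109356.1 × 3600 = -19.135″.

Δλ = -19.1″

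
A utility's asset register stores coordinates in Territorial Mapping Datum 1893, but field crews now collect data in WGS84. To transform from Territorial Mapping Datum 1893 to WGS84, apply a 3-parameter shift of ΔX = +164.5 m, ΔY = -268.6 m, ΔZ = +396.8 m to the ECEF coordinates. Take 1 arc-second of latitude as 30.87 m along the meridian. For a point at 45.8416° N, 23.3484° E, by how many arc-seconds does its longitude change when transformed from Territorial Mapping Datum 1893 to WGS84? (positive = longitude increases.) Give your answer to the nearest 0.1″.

Δλ = -14.5″

sin φ = 0.717417, cos φ = 0.696644, sin λ = 0.396321, cos λ = 0.918112.
East component: ΔE = −sin λ·ΔX + cos λ·ΔY = −(0.396321)(164.5) + (0.918112)(-268.6) = -311.80 m.
1° of latitude spans 3600 × 30.87 = 111132 m; at latitude φ, 1° of longitude spans that × cos φ = 77419.5 m, so Δλ = -311.80 / 77419.5 × 3600 = -14.499″.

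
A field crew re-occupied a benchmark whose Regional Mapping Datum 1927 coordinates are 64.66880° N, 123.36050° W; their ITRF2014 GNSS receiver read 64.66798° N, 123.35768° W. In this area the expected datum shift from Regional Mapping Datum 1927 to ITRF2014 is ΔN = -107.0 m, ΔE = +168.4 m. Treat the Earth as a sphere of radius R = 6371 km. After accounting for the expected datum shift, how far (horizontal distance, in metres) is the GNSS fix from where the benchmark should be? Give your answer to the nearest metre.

38 m

Observed coordinate differences: Δφ = -0.00082°, Δλ = +0.00282°.
Converting to metres (1° lat = 111195 m, cos φ = 0.427850): observed ΔN = -91.2 m, observed ΔE = 134.2 m.
Subtracting the expected shift leaves a residual of -91.2 − (-107.0) = 15.8 m north and 134.2 − (168.4) = -34.2 m east.
Residual distance = √(15.8² + (-34.2)²) = 37.7 m.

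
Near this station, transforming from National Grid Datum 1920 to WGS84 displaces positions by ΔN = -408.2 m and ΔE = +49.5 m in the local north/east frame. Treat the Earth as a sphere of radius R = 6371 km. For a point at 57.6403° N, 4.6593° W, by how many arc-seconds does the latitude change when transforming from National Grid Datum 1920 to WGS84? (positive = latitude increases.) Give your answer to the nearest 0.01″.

Δφ = -13.22″

On a sphere of radius R, 1 rad of latitude = R, so Δφ = ΔN / R = -408.2 / 6371000 = -6.4072e-05 rad = -13.216″.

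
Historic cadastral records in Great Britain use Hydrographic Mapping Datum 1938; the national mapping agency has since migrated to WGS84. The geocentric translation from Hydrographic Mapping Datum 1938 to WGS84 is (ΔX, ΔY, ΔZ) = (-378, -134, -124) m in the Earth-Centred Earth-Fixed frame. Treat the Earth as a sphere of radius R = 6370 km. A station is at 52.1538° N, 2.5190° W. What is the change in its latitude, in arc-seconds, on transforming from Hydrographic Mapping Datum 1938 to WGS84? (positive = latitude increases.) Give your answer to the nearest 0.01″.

Δφ = 7.04″

sin φ = 0.789661, cos φ = 0.613544, sin λ = -0.043951, cos λ = 0.999034.
North component: ΔN = −sin φ cos λ·ΔX − sin φ sin λ·ΔY + cos φ·ΔZ = −(0.789661)(0.999034)(-378) − (0.789661)(-0.043951)(-134) + (0.613544)(-124) = 217.47 m.
1° of latitude spans πR/180 = 111177 m, so Δφ = 217.47 / 111177 × 3600 = 7.042″.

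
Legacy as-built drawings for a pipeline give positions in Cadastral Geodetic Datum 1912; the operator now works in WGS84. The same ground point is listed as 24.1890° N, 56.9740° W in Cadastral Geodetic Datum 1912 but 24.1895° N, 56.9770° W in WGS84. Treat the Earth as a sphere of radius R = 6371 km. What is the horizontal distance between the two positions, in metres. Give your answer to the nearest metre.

Δφ = 24.1895° − 24.1890° = +0.0005°; Δλ = -56.9770° − -56.9740° = -0.0030°.
1° along a meridian = πR/180 = 111195 m.
ΔN = Δφ × 111195 = 55.6 m; ΔE = Δλ × 111195 × cos(24.1890°) = -0.0030 × 111195 × 0.912199 = -304.3 m.
Distance = √(ΔE² + ΔN²) = √((-304.3)² + 55.6²) = 309.3 m.

309 m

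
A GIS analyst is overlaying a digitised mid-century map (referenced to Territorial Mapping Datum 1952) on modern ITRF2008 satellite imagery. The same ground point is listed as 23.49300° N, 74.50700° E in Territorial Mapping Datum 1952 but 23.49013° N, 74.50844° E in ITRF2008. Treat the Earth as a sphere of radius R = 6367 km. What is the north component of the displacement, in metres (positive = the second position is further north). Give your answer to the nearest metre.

Δφ = 23.49013° − 23.49300° = -0.00287°; Δλ = 74.50844° − 74.50700° = +0.00144°.
1° along a meridian = πR/180 = 111125 m.
ΔN = Δφ × 111125 = -318.9 m; ΔE = Δλ × 111125 × cos(23.49300°) = +0.00144 × 111125 × 0.917109 = 146.8 m.

ΔN = -319 m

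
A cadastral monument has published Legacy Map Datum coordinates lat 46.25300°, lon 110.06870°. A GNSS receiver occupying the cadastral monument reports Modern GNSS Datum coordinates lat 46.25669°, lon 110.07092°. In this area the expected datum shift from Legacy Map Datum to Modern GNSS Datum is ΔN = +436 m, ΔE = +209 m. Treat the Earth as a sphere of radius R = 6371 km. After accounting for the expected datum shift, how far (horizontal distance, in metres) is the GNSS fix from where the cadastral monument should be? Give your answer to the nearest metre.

46 m

Observed coordinate differences: Δφ = +0.00369°, Δλ = +0.00222°.
Converting to metres (1° lat = 111195 m, cos φ = 0.691475): observed ΔN = 410.3 m, observed ΔE = 170.7 m.
Subtracting the expected shift leaves a residual of 410.3 − (436) = -25.7 m north and 170.7 − (209) = -38.3 m east.
Residual distance = √((-25.7)² + (-38.3)²) = 46.1 m.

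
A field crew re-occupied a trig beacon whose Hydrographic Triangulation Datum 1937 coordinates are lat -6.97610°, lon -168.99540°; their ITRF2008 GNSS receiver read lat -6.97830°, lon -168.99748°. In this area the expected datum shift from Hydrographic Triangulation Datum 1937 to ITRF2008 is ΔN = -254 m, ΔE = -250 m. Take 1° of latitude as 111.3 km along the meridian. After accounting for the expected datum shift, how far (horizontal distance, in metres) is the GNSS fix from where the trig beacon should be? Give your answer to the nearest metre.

Observed coordinate differences: Δφ = -0.00220°, Δλ = -0.00208°.
Converting to metres (1° lat = 111300 m, cos φ = 0.992597): observed ΔN = -244.9 m, observed ΔE = -229.8 m.
Subtracting the expected shift leaves a residual of -244.9 − (-254) = 9.1 m north and -229.8 − (-250) = 20.2 m east.
Residual distance = √(9.1² + 20.2²) = 22.2 m.

22 m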